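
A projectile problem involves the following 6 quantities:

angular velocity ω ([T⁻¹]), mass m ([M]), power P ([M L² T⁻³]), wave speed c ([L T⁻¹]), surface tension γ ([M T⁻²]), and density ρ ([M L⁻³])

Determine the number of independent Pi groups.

3

There are 6 variables and 3 base dimensions (M, L, T).
The dimension matrix has rank 3.
Independent dimensionless groups: 6 − 3 = 3.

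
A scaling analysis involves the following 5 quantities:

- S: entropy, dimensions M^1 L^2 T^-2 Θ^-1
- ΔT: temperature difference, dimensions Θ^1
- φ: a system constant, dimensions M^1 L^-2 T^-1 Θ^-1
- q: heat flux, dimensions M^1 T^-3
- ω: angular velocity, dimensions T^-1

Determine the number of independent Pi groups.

There are 5 variables and 4 base dimensions (M, L, T, Θ).
The dimension matrix has rank 4.
Independent dimensionless groups: 5 − 4 = 1.

1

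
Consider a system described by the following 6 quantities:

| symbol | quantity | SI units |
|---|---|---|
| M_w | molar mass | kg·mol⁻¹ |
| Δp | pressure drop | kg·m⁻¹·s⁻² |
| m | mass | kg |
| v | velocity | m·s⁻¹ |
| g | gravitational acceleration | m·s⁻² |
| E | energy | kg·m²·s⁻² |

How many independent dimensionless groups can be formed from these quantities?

There are 6 variables and 4 base dimensions (M, L, T, N).
The dimension matrix has rank 4.
Independent dimensionless groups: 6 − 4 = 2.

2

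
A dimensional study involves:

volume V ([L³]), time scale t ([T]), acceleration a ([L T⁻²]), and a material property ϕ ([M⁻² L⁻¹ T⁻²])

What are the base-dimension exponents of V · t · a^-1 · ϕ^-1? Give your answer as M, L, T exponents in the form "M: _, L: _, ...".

M: 2, L: 3, T: 5

Collect each base-dimension exponent across the product:
  M: (0) + (0) − (0) − (-2) = 2
  L: (3) + (0) − (1) − (-1) = 3
  T: (0) + (1) − (-2) − (-2) = 5
So the dimensions are [M² L³ T⁵].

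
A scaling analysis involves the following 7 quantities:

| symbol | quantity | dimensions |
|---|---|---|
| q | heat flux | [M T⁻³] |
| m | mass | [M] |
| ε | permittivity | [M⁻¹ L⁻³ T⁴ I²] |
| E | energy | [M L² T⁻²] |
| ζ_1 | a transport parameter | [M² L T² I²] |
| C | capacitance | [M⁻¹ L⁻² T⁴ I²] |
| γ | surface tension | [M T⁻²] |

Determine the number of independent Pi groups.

There are 7 variables and 4 base dimensions (M, L, T, I).
The dimension matrix has rank 4.
Independent dimensionless groups: 7 − 4 = 3.

3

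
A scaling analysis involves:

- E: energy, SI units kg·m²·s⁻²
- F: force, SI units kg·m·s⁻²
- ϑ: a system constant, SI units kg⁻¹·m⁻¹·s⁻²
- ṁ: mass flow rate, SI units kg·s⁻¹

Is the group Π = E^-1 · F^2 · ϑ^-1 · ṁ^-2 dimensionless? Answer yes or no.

Sum the exponent of each base dimension across the product:
  M: −[E]_M + 2·[F]_M − [ϑ]_M − 2·[ṁ]_M = −(1) + 2·(1) − (-1) − 2·(1) = 0
  L: −[E]_L + 2·[F]_L − [ϑ]_L − 2·[ṁ]_L = −(2) + 2·(1) − (-1) − 2·(0) = 1
  T: −[E]_T + 2·[F]_T − [ϑ]_T − 2·[ṁ]_T = −(-2) + 2·(-2) − (-2) − 2·(-1) = 2
Net dimensions [L T²] ≠ [1] — not dimensionless.

no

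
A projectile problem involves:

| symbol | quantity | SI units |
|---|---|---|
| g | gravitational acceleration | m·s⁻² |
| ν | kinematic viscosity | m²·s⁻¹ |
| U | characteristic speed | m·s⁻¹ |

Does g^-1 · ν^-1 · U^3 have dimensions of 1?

Sum the exponent of each base dimension across the product:
  L: −[g]_L − [ν]_L + 3·[U]_L = −(1) − (2) + 3·(1) = 0
  T: −[g]_T − [ν]_T + 3·[U]_T = −(-2) − (-1) + 3·(-1) = 0
All base exponents vanish — dimensionless.

yes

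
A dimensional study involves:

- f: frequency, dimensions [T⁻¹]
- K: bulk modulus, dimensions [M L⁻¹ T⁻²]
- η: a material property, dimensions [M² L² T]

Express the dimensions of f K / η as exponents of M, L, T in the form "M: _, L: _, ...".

Collect each base-dimension exponent across the product:
  M: (0) + (1) − (2) = -1
  L: (0) + (-1) − (2) = -3
  T: (-1) + (-2) − (1) = -4
So the dimensions are [M⁻¹ L⁻³ T⁻⁴].

M: -1, L: -3, T: -4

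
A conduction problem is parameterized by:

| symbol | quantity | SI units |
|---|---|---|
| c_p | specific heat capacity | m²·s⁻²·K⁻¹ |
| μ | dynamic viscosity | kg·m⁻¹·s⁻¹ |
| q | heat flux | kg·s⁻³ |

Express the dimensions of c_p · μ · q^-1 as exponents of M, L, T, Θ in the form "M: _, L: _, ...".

M: 0, L: 1, T: 0, Θ: -1

Collect each base-dimension exponent across the product:
  M: (0) + (1) − (1) = 0
  L: (2) + (-1) − (0) = 1
  T: (-2) + (-1) − (-3) = 0
  Θ: (-1) + (0) − (0) = -1
So the dimensions are [L Θ⁻¹].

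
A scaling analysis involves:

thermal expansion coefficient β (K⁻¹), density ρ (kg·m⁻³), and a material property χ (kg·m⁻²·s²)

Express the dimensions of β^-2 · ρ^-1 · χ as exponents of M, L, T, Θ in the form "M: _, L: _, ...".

M: 0, L: 1, T: 2, Θ: 2

Collect each base-dimension exponent across the product:
  M: −2·(0) − (1) + (1) = 0
  L: −2·(0) − (-3) + (-2) = 1
  T: −2·(0) − (0) + (2) = 2
  Θ: −2·(-1) − (0) + (0) = 2
So the dimensions are [L T² Θ²].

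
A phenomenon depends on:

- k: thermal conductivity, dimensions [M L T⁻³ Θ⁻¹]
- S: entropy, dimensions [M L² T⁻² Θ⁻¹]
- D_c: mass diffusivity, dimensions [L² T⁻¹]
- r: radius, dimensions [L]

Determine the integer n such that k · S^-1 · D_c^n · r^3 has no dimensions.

Balance the L exponent: (2)·n from D_c, plus (1) − (2) + 3·(1) = 2 from the rest, must sum to zero.
2n + 2 = 0, so n = -1.

-1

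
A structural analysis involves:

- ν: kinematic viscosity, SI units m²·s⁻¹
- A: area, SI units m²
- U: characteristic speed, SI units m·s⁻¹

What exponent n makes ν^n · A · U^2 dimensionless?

-2

Balance the L exponent: (2)·n from ν, plus (2) + 2·(1) = 4 from the rest, must sum to zero.
2n + 4 = 0, so n = -2.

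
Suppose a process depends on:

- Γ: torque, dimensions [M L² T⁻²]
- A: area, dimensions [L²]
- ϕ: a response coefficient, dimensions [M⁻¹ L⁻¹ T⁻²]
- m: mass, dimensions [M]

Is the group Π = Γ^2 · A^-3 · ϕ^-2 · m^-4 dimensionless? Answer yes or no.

Sum the exponent of each base dimension across the product:
  M: 2·[Γ]_M − 3·[A]_M − 2·[ϕ]_M − 4·[m]_M = 2·(1) − 3·(0) − 2·(-1) − 4·(1) = 0
  L: 2·[Γ]_L − 3·[A]_L − 2·[ϕ]_L − 4·[m]_L = 2·(2) − 3·(2) − 2·(-1) − 4·(0) = 0
  T: 2·[Γ]_T − 3·[A]_T − 2·[ϕ]_T − 4·[m]_T = 2·(-2) − 3·(0) − 2·(-2) − 4·(0) = 0
  Θ: 2·[Γ]_Θ − 3·[A]_Θ − 2·[ϕ]_Θ − 4·[m]_Θ = 2·(0) − 3·(0) − 2·(0) − 4·(0) = 0
All base exponents vanish — dimensionless.

yes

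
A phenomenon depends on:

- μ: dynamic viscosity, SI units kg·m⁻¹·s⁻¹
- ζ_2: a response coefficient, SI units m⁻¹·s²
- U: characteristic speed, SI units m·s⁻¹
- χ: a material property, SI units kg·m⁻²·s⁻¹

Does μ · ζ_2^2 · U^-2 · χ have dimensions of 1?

Sum the exponent of each base dimension across the product:
  M: [μ]_M + 2·[ζ_2]_M − 2·[U]_M + [χ]_M = (1) + 2·(0) − 2·(0) + (1) = 2
  L: [μ]_L + 2·[ζ_2]_L − 2·[U]_L + [χ]_L = (-1) + 2·(-1) − 2·(1) + (-2) = -7
  T: [μ]_T + 2·[ζ_2]_T − 2·[U]_T + [χ]_T = (-1) + 2·(2) − 2·(-1) + (-1) = 4
Net dimensions [M² L⁻⁷ T⁴] ≠ [1] — not dimensionless.

no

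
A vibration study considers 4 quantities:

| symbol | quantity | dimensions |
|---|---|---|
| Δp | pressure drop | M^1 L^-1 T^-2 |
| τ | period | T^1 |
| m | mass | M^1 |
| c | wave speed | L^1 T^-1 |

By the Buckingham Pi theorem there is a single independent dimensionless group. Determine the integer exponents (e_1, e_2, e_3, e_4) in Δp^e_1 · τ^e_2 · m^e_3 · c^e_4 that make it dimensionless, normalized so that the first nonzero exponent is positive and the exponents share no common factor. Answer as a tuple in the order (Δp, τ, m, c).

(1, 3, -1, 1)

M: e_1·(1) + e_2·(0) + e_3·(1) + e_4·(0) = 0
L: e_1·(-1) + e_2·(0) + e_3·(0) + e_4·(1) = 0
T: e_1·(-2) + e_2·(1) + e_3·(0) + e_4·(-1) = 0
Solving this homogeneous linear system for the smallest-integer solution (first nonzero entry positive) gives (1, 3, -1, 1).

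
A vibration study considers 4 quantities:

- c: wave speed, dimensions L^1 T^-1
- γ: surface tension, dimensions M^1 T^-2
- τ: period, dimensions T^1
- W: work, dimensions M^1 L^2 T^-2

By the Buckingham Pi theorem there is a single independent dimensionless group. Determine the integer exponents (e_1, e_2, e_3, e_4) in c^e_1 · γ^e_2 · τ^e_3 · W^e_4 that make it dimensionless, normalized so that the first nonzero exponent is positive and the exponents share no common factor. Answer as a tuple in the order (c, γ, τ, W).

(2, 1, 2, -1)

M: e_1·(0) + e_2·(1) + e_3·(0) + e_4·(1) = 0
L: e_1·(1) + e_2·(0) + e_3·(0) + e_4·(2) = 0
T: e_1·(-1) + e_2·(-2) + e_3·(1) + e_4·(-2) = 0
Solving this homogeneous linear system for the smallest-integer solution (first nonzero entry positive) gives (2, 1, 2, -1).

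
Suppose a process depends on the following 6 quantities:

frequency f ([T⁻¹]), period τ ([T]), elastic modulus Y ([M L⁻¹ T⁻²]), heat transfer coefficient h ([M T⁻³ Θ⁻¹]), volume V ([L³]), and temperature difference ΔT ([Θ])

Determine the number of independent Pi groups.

2

There are 6 variables and 4 base dimensions (M, L, T, Θ).
The dimension matrix has rank 4.
Independent dimensionless groups: 6 − 4 = 2.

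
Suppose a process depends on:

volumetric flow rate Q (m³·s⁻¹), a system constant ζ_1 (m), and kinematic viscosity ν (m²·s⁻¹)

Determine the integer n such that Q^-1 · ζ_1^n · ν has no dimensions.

Balance the L exponent: (1)·n from ζ_1, plus −(3) + (2) = -1 from the rest, must sum to zero.
n − 1 = 0, so n = 1.

1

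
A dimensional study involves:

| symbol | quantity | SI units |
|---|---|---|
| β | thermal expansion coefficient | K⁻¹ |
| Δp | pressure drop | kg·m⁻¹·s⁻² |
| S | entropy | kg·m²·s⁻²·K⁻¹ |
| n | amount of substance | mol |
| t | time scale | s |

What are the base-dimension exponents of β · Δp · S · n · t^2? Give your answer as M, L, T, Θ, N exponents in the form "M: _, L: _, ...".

M: 2, L: 1, T: -2, Θ: -2, N: 1

Collect each base-dimension exponent across the product:
  M: (0) + (1) + (1) + (0) + 2·(0) = 2
  L: (0) + (-1) + (2) + (0) + 2·(0) = 1
  T: (0) + (-2) + (-2) + (0) + 2·(1) = -2
  Θ: (-1) + (0) + (-1) + (0) + 2·(0) = -2
  N: (0) + (0) + (0) + (1) + 2·(0) = 1
So the dimensions are [M² L T⁻² Θ⁻² N].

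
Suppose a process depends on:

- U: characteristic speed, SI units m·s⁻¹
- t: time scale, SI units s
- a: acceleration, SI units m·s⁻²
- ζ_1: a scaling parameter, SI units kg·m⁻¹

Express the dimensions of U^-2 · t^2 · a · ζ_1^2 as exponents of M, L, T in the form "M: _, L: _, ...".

M: 2, L: -3, T: 2

Collect each base-dimension exponent across the product:
  M: −2·(0) + 2·(0) + (0) + 2·(1) = 2
  L: −2·(1) + 2·(0) + (1) + 2·(-1) = -3
  T: −2·(-1) + 2·(1) + (-2) + 2·(0) = 2
So the dimensions are [M² L⁻³ T²].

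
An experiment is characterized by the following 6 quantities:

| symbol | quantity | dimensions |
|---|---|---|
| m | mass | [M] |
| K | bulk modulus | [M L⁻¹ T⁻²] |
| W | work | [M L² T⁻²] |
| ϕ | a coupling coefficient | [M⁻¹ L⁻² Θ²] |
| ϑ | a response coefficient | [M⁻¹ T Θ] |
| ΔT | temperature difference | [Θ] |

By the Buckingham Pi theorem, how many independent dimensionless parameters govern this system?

There are 6 variables and 4 base dimensions (M, L, T, Θ).
The dimension matrix has rank 4.
Independent dimensionless groups: 6 − 4 = 2.

2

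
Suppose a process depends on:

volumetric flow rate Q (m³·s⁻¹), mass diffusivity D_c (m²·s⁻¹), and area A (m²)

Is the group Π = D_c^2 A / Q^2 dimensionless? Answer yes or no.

Sum the exponent of each base dimension across the product:
  M: −2·[Q]_M + 2·[D_c]_M + [A]_M = −2·(0) + 2·(0) + (0) = 0
  L: −2·[Q]_L + 2·[D_c]_L + [A]_L = −2·(3) + 2·(2) + (2) = 0
  T: −2·[Q]_T + 2·[D_c]_T + [A]_T = −2·(-1) + 2·(-1) + (0) = 0
  I: −2·[Q]_I + 2·[D_c]_I + [A]_I = −2·(0) + 2·(0) + (0) = 0
All base exponents vanish — dimensionless.

yes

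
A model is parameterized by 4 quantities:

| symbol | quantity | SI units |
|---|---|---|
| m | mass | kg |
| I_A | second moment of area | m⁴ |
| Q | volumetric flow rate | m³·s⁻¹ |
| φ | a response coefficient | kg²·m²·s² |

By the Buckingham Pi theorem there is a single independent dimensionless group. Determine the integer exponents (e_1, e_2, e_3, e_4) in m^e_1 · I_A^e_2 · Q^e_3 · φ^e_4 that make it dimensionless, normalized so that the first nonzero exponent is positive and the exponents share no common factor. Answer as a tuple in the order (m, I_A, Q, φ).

(2, 2, -2, -1)

M: e_1·(1) + e_2·(0) + e_3·(0) + e_4·(2) = 0
L: e_1·(0) + e_2·(4) + e_3·(3) + e_4·(2) = 0
T: e_1·(0) + e_2·(0) + e_3·(-1) + e_4·(2) = 0
Solving this homogeneous linear system for the smallest-integer solution (first nonzero entry positive) gives (2, 2, -2, -1).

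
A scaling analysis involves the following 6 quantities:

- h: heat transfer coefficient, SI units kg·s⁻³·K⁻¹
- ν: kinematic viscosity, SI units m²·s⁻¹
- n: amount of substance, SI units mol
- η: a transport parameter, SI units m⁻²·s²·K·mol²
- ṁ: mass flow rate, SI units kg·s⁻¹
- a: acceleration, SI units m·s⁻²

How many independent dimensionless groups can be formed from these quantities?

There are 6 variables and 5 base dimensions (M, L, T, Θ, N).
The dimension matrix has rank 5.
Independent dimensionless groups: 6 − 5 = 1.

1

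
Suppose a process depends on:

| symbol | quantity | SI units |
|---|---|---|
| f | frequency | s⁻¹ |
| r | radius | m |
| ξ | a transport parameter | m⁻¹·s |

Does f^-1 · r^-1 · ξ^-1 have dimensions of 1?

yes

Sum the exponent of each base dimension across the product:
  M: −[f]_M − [r]_M − [ξ]_M = −(0) − (0) − (0) = 0
  L: −[f]_L − [r]_L − [ξ]_L = −(0) − (1) − (-1) = 0
  T: −[f]_T − [r]_T − [ξ]_T = −(-1) − (0) − (1) = 0
All base exponents vanish — dimensionless.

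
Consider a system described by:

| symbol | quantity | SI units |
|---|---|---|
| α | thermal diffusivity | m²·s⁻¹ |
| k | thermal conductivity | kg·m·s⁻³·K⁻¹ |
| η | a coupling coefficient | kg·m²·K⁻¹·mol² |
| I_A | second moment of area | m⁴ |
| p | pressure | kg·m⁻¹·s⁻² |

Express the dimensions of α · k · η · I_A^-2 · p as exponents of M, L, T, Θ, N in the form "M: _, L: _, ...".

M: 3, L: -4, T: -6, Θ: -2, N: 2

Collect each base-dimension exponent across the product:
  M: (0) + (1) + (1) − 2·(0) + (1) = 3
  L: (2) + (1) + (2) − 2·(4) + (-1) = -4
  T: (-1) + (-3) + (0) − 2·(0) + (-2) = -6
  Θ: (0) + (-1) + (-1) − 2·(0) + (0) = -2
  N: (0) + (0) + (2) − 2·(0) + (0) = 2
So the dimensions are [M³ L⁻⁴ T⁻⁶ Θ⁻² N²].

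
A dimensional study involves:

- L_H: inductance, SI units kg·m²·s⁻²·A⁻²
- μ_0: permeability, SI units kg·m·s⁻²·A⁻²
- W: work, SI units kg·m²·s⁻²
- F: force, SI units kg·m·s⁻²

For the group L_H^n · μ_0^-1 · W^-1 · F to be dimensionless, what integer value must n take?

Balance the M exponent: (1)·n from L_H, plus −(1) − (1) + (1) = -1 from the rest, must sum to zero.
n − 1 = 0, so n = 1.

1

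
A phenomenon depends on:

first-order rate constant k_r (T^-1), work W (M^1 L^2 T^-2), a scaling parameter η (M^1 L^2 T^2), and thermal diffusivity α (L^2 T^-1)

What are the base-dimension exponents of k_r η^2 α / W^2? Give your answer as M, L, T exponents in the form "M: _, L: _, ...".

M: 0, L: 2, T: 6

Collect each base-dimension exponent across the product:
  M: (0) − 2·(1) + 2·(1) + (0) = 0
  L: (0) − 2·(2) + 2·(2) + (2) = 2
  T: (-1) − 2·(-2) + 2·(2) + (-1) = 6
So the dimensions are [L² T⁶].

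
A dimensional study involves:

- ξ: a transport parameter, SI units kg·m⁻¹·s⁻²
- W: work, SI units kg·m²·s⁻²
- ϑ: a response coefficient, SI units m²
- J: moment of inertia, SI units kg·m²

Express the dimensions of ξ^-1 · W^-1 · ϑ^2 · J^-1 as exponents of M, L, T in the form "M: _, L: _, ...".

Collect each base-dimension exponent across the product:
  M: −(1) − (1) + 2·(0) − (1) = -3
  L: −(-1) − (2) + 2·(2) − (2) = 1
  T: −(-2) − (-2) + 2·(0) − (0) = 4
So the dimensions are [M⁻³ L T⁴].

M: -3, L: 1, T: 4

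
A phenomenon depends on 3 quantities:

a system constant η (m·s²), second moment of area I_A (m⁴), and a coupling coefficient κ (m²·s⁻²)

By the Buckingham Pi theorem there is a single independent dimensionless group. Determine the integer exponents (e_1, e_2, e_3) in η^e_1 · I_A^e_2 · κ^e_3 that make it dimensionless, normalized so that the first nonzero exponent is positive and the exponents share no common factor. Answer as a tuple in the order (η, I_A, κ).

(4, -3, 4)

L: e_1·(1) + e_2·(4) + e_3·(2) = 0
T: e_1·(2) + e_2·(0) + e_3·(-2) = 0
Solving this homogeneous linear system for the smallest-integer solution (first nonzero entry positive) gives (4, -3, 4).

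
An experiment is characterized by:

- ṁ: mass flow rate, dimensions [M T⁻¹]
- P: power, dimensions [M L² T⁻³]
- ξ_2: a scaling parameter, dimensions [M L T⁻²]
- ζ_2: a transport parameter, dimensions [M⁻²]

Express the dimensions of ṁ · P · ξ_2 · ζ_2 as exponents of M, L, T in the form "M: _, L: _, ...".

M: 1, L: 3, T: -6

Collect each base-dimension exponent across the product:
  M: (1) + (1) + (1) + (-2) = 1
  L: (0) + (2) + (1) + (0) = 3
  T: (-1) + (-3) + (-2) + (0) = -6
So the dimensions are [M L³ T⁻⁶].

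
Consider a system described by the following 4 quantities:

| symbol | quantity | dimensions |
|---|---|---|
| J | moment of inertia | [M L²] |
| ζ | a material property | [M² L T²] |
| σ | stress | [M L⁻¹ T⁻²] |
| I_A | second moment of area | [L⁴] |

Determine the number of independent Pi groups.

1

There are 4 variables and 3 base dimensions (M, L, T).
The dimension matrix has rank 3.
Independent dimensionless groups: 4 − 3 = 1.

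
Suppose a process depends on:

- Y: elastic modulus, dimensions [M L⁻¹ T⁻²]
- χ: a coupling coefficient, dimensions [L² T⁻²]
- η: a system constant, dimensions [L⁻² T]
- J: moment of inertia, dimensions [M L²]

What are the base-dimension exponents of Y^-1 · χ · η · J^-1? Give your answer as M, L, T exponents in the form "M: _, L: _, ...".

M: -2, L: -1, T: 1

Collect each base-dimension exponent across the product:
  M: −(1) + (0) + (0) − (1) = -2
  L: −(-1) + (2) + (-2) − (2) = -1
  T: −(-2) + (-2) + (1) − (0) = 1
So the dimensions are [M⁻² L⁻¹ T].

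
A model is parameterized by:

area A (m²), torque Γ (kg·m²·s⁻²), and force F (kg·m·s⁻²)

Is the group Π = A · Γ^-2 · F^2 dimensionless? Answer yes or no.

Sum the exponent of each base dimension across the product:
  M: [A]_M − 2·[Γ]_M + 2·[F]_M = (0) − 2·(1) + 2·(1) = 0
  L: [A]_L − 2·[Γ]_L + 2·[F]_L = (2) − 2·(2) + 2·(1) = 0
  T: [A]_T − 2·[Γ]_T + 2·[F]_T = (0) − 2·(-2) + 2·(-2) = 0
  I: [A]_I − 2·[Γ]_I + 2·[F]_I = (0) − 2·(0) + 2·(0) = 0
All base exponents vanish — dimensionless.

yes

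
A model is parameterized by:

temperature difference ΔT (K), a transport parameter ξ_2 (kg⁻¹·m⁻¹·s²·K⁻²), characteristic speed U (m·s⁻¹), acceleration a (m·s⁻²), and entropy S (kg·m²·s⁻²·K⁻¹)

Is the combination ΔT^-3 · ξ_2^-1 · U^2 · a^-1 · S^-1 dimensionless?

Sum the exponent of each base dimension across the product:
  M: −3·[ΔT]_M − [ξ_2]_M + 2·[U]_M − [a]_M − [S]_M = −3·(0) − (-1) + 2·(0) − (0) − (1) = 0
  L: −3·[ΔT]_L − [ξ_2]_L + 2·[U]_L − [a]_L − [S]_L = −3·(0) − (-1) + 2·(1) − (1) − (2) = 0
  T: −3·[ΔT]_T − [ξ_2]_T + 2·[U]_T − [a]_T − [S]_T = −3·(0) − (2) + 2·(-1) − (-2) − (-2) = 0
  Θ: −3·[ΔT]_Θ − [ξ_2]_Θ + 2·[U]_Θ − [a]_Θ − [S]_Θ = −3·(1) − (-2) + 2·(0) − (0) − (-1) = 0
All base exponents vanish — dimensionless.

yes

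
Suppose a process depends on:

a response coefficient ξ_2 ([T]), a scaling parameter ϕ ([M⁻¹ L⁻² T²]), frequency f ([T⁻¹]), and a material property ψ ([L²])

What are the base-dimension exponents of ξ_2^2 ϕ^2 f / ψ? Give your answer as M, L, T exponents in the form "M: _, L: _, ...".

Collect each base-dimension exponent across the product:
  M: 2·(0) + 2·(-1) + (0) − (0) = -2
  L: 2·(0) + 2·(-2) + (0) − (2) = -6
  T: 2·(1) + 2·(2) + (-1) − (0) = 5
So the dimensions are [M⁻² L⁻⁶ T⁵].

M: -2, L: -6, T: 5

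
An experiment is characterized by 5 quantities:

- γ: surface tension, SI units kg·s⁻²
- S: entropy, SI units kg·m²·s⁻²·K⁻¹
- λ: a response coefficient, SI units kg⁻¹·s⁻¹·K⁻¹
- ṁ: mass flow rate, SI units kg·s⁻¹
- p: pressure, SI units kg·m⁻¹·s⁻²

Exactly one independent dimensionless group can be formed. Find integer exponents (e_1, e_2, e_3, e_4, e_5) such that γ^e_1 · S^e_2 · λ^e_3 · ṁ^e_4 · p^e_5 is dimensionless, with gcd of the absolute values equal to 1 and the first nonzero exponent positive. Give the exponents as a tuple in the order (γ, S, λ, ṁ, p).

M: e_1·(1) + e_2·(1) + e_3·(-1) + e_4·(1) + e_5·(1) = 0
L: e_1·(0) + e_2·(2) + e_3·(0) + e_4·(0) + e_5·(-1) = 0
T: e_1·(-2) + e_2·(-2) + e_3·(-1) + e_4·(-1) + e_5·(-2) = 0
Θ: e_1·(0) + e_2·(-1) + e_3·(-1) + e_4·(0) + e_5·(0) = 0
Solving this homogeneous linear system for the smallest-integer solution (first nonzero entry positive) gives (1, -1, 1, 3, -2).

(1, -1, 1, 3, -2)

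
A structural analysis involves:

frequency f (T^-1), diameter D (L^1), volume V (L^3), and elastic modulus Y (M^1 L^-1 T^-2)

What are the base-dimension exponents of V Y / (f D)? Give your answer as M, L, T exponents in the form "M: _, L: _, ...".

M: 1, L: 1, T: -1

Collect each base-dimension exponent across the product:
  M: −(0) − (0) + (0) + (1) = 1
  L: −(0) − (1) + (3) + (-1) = 1
  T: −(-1) − (0) + (0) + (-2) = -1
So the dimensions are [M L T⁻¹].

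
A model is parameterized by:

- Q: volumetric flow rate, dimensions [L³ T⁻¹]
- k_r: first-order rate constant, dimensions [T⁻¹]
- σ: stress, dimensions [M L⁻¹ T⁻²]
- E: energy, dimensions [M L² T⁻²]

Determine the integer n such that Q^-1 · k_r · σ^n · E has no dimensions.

Balance the M exponent: (1)·n from σ, plus −(0) + (0) + (1) = 1 from the rest, must sum to zero.
n + 1 = 0, so n = -1.

-1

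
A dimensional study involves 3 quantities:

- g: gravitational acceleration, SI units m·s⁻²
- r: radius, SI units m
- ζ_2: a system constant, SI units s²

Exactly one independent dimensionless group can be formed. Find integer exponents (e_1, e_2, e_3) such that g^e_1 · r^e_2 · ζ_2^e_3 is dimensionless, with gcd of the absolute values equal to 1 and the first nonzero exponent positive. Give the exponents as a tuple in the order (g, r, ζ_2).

(1, -1, 1)

L: e_1·(1) + e_2·(1) + e_3·(0) = 0
T: e_1·(-2) + e_2·(0) + e_3·(2) = 0
Solving this homogeneous linear system for the smallest-integer solution (first nonzero entry positive) gives (1, -1, 1).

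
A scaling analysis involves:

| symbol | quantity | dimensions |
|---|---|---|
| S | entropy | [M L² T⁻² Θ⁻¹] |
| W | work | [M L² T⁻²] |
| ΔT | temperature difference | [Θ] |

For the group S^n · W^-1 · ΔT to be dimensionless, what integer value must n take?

Balance the M exponent: (1)·n from S, plus −(1) + (0) = -1 from the rest, must sum to zero.
n − 1 = 0, so n = 1.

1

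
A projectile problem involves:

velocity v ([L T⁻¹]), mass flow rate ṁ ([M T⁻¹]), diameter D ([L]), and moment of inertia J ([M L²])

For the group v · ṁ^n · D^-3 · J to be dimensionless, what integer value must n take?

Balance the M exponent: (1)·n from ṁ, plus (0) − 3·(0) + (1) = 1 from the rest, must sum to zero.
n + 1 = 0, so n = -1.

-1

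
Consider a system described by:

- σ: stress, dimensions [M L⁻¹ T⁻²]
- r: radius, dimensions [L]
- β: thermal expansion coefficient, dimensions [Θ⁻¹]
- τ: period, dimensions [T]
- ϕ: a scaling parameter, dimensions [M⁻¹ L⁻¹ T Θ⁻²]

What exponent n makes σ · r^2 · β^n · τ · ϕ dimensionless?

Balance the Θ exponent: (-1)·n from β, plus (0) + 2·(0) + (0) + (-2) = -2 from the rest, must sum to zero.
−n − 2 = 0, so n = -2.

-2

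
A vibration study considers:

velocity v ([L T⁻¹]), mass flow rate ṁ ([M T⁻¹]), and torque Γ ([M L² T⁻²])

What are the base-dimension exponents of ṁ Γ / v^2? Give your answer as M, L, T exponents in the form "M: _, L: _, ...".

Collect each base-dimension exponent across the product:
  M: −2·(0) + (1) + (1) = 2
  L: −2·(1) + (0) + (2) = 0
  T: −2·(-1) + (-1) + (-2) = -1
So the dimensions are [M² T⁻¹].

M: 2, L: 0, T: -1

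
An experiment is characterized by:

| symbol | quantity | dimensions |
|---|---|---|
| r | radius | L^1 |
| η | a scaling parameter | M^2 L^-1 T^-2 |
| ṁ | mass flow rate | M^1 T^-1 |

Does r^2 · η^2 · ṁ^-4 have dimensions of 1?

Sum the exponent of each base dimension across the product:
  M: 2·[r]_M + 2·[η]_M − 4·[ṁ]_M = 2·(0) + 2·(2) − 4·(1) = 0
  L: 2·[r]_L + 2·[η]_L − 4·[ṁ]_L = 2·(1) + 2·(-1) − 4·(0) = 0
  T: 2·[r]_T + 2·[η]_T − 4·[ṁ]_T = 2·(0) + 2·(-2) − 4·(-1) = 0
All base exponents vanish — dimensionless.

yes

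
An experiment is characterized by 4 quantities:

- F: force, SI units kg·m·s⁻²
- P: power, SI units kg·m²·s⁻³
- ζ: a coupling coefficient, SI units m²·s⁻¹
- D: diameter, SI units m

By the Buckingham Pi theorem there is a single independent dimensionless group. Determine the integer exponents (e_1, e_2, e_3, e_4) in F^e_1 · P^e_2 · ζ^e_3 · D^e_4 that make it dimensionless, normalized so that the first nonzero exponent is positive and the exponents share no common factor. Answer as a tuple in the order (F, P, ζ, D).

M: e_1·(1) + e_2·(1) + e_3·(0) + e_4·(0) = 0
L: e_1·(1) + e_2·(2) + e_3·(2) + e_4·(1) = 0
T: e_1·(-2) + e_2·(-3) + e_3·(-1) + e_4·(0) = 0
Solving this homogeneous linear system for the smallest-integer solution (first nonzero entry positive) gives (1, -1, 1, -1).

(1, -1, 1, -1)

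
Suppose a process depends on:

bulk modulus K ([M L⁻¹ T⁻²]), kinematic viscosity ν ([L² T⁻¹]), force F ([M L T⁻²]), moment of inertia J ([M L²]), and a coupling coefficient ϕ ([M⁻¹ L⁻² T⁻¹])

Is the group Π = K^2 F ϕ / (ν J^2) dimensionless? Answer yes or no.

no

Sum the exponent of each base dimension across the product:
  M: 2·[K]_M − [ν]_M + [F]_M − 2·[J]_M + [ϕ]_M = 2·(1) − (0) + (1) − 2·(1) + (-1) = 0
  L: 2·[K]_L − [ν]_L + [F]_L − 2·[J]_L + [ϕ]_L = 2·(-1) − (2) + (1) − 2·(2) + (-2) = -9
  T: 2·[K]_T − [ν]_T + [F]_T − 2·[J]_T + [ϕ]_T = 2·(-2) − (-1) + (-2) − 2·(0) + (-1) = -6
Net dimensions [L⁻⁹ T⁻⁶] ≠ [1] — not dimensionless.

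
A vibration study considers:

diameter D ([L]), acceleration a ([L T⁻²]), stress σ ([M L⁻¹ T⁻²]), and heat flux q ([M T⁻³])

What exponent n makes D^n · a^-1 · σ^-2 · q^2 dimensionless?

-1

Balance the L exponent: (1)·n from D, plus −(1) − 2·(-1) + 2·(0) = 1 from the rest, must sum to zero.
n + 1 = 0, so n = -1.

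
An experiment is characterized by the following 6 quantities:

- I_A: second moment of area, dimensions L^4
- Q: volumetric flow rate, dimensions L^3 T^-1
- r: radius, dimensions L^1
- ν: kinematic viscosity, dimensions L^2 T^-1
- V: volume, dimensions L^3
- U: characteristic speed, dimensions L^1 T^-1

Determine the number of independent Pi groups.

4

There are 6 variables and 2 base dimensions (L, T).
The dimension matrix has rank 2.
Independent dimensionless groups: 6 − 2 = 4.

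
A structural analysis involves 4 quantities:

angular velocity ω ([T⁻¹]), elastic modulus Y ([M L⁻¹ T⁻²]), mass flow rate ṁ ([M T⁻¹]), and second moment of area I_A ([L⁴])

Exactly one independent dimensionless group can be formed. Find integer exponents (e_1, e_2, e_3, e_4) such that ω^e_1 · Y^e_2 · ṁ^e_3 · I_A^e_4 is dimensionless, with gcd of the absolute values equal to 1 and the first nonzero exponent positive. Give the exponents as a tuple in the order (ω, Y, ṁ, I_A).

M: e_1·(0) + e_2·(1) + e_3·(1) + e_4·(0) = 0
L: e_1·(0) + e_2·(-1) + e_3·(0) + e_4·(4) = 0
T: e_1·(-1) + e_2·(-2) + e_3·(-1) + e_4·(0) = 0
Solving this homogeneous linear system for the smallest-integer solution (first nonzero entry positive) gives (4, -4, 4, -1).

(4, -4, 4, -1)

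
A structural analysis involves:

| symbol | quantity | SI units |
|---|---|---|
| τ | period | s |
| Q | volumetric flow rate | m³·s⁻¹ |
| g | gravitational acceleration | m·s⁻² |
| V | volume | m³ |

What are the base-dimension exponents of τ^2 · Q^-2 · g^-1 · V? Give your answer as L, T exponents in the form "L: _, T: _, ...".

Collect each base-dimension exponent across the product:
  L: 2·(0) − 2·(3) − (1) + (3) = -4
  T: 2·(1) − 2·(-1) − (-2) + (0) = 6
So the dimensions are [L⁻⁴ T⁶].

L: -4, T: 6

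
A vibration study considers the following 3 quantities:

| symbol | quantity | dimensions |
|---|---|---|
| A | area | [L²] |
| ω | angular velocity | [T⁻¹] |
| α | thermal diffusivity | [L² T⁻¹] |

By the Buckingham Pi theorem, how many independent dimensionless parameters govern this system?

1

There are 3 variables and 2 base dimensions (L, T).
The dimension matrix has rank 2.
Independent dimensionless groups: 3 − 2 = 1.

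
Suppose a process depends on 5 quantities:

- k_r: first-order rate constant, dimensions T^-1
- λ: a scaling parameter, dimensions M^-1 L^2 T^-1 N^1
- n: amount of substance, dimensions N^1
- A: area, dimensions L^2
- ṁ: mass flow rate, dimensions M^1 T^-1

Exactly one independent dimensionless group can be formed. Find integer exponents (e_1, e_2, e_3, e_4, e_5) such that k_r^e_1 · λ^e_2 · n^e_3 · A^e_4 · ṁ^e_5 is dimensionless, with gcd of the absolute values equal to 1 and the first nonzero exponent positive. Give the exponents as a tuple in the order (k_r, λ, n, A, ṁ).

M: e_1·(0) + e_2·(-1) + e_3·(0) + e_4·(0) + e_5·(1) = 0
L: e_1·(0) + e_2·(2) + e_3·(0) + e_4·(2) + e_5·(0) = 0
T: e_1·(-1) + e_2·(-1) + e_3·(0) + e_4·(0) + e_5·(-1) = 0
N: e_1·(0) + e_2·(1) + e_3·(1) + e_4·(0) + e_5·(0) = 0
Solving this homogeneous linear system for the smallest-integer solution (first nonzero entry positive) gives (2, -1, 1, 1, -1).

(2, -1, 1, 1, -1)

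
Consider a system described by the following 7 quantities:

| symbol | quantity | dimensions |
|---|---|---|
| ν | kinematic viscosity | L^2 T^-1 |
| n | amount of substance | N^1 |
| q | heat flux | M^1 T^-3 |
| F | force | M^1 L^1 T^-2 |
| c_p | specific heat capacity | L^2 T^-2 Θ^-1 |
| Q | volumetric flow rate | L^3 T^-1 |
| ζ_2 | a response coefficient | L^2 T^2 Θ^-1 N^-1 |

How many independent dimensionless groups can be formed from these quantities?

There are 7 variables and 5 base dimensions (M, L, T, Θ, N).
The dimension matrix has rank 5.
Independent dimensionless groups: 7 − 5 = 2.

2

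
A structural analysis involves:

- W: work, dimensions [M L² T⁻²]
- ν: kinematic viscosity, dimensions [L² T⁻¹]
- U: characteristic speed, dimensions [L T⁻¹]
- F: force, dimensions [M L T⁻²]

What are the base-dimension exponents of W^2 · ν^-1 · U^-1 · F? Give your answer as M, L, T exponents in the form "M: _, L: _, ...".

M: 3, L: 2, T: -4

Collect each base-dimension exponent across the product:
  M: 2·(1) − (0) − (0) + (1) = 3
  L: 2·(2) − (2) − (1) + (1) = 2
  T: 2·(-2) − (-1) − (-1) + (-2) = -4
So the dimensions are [M³ L² T⁻⁴].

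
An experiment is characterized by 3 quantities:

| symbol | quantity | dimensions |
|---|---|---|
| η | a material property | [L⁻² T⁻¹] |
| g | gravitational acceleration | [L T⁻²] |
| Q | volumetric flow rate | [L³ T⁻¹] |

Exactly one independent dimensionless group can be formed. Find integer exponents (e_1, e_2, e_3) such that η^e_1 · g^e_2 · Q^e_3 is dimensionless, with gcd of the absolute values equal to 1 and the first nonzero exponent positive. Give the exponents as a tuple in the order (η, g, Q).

L: e_1·(-2) + e_2·(1) + e_3·(3) = 0
T: e_1·(-1) + e_2·(-2) + e_3·(-1) = 0
Solving this homogeneous linear system for the smallest-integer solution (first nonzero entry positive) gives (1, -1, 1).

(1, -1, 1)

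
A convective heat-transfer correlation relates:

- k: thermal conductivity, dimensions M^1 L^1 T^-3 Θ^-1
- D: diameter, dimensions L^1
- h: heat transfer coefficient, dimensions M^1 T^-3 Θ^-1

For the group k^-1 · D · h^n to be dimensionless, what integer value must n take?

1

Balance the M exponent: (1)·n from h, plus −(1) + (0) = -1 from the rest, must sum to zero.
n − 1 = 0, so n = 1.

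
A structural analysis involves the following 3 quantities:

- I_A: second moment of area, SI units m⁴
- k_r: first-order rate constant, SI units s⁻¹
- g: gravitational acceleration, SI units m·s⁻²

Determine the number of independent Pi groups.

1

There are 3 variables and 2 base dimensions (L, T).
The dimension matrix has rank 2.
Independent dimensionless groups: 3 − 2 = 1.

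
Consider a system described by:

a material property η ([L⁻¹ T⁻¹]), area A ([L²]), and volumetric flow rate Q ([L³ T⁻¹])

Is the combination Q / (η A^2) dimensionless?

Sum the exponent of each base dimension across the product:
  L: −[η]_L − 2·[A]_L + [Q]_L = −(-1) − 2·(2) + (3) = 0
  T: −[η]_T − 2·[A]_T + [Q]_T = −(-1) − 2·(0) + (-1) = 0
All base exponents vanish — dimensionless.

yes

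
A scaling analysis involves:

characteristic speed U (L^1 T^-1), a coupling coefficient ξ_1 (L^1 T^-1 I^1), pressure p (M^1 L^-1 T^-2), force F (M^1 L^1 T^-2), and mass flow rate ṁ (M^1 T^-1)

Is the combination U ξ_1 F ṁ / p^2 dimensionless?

no

Sum the exponent of each base dimension across the product:
  M: [U]_M + [ξ_1]_M − 2·[p]_M + [F]_M + [ṁ]_M = (0) + (0) − 2·(1) + (1) + (1) = 0
  L: [U]_L + [ξ_1]_L − 2·[p]_L + [F]_L + [ṁ]_L = (1) + (1) − 2·(-1) + (1) + (0) = 5
  T: [U]_T + [ξ_1]_T − 2·[p]_T + [F]_T + [ṁ]_T = (-1) + (-1) − 2·(-2) + (-2) + (-1) = -1
  I: [U]_I + [ξ_1]_I − 2·[p]_I + [F]_I + [ṁ]_I = (0) + (1) − 2·(0) + (0) + (0) = 1
Net dimensions [L⁵ T⁻¹ I] ≠ [1] — not dimensionless.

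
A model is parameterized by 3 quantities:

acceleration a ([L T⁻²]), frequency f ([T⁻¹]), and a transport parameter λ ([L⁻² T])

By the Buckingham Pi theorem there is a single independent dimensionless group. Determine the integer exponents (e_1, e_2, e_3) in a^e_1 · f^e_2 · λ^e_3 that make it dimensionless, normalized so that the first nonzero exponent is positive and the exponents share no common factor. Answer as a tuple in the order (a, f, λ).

L: e_1·(1) + e_2·(0) + e_3·(-2) = 0
T: e_1·(-2) + e_2·(-1) + e_3·(1) = 0
Solving this homogeneous linear system for the smallest-integer solution (first nonzero entry positive) gives (2, -3, 1).

(2, -3, 1)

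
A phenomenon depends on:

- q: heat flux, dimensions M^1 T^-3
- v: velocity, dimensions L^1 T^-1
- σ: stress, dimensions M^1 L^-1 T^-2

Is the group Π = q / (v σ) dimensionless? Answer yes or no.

yes

Sum the exponent of each base dimension across the product:
  M: [q]_M − [v]_M − [σ]_M = (1) − (0) − (1) = 0
  L: [q]_L − [v]_L − [σ]_L = (0) − (1) − (-1) = 0
  T: [q]_T − [v]_T − [σ]_T = (-3) − (-1) − (-2) = 0
  Θ: [q]_Θ − [v]_Θ − [σ]_Θ = (0) − (0) − (0) = 0
All base exponents vanish — dimensionless.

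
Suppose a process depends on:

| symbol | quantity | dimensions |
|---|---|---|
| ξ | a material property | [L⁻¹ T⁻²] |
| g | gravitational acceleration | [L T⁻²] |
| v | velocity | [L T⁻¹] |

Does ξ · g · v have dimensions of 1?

no

Sum the exponent of each base dimension across the product:
  L: [ξ]_L + [g]_L + [v]_L = (-1) + (1) + (1) = 1
  T: [ξ]_T + [g]_T + [v]_T = (-2) + (-2) + (-1) = -5
Net dimensions [L T⁻⁵] ≠ [1] — not dimensionless.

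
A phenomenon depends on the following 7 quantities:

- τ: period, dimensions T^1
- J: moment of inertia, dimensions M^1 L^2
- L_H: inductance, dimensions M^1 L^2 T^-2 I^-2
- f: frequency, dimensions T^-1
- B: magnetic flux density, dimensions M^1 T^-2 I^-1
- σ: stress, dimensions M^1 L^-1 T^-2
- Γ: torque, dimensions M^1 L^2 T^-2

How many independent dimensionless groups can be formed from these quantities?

3

There are 7 variables and 4 base dimensions (M, L, T, I).
The dimension matrix has rank 4.
Independent dimensionless groups: 7 − 4 = 3.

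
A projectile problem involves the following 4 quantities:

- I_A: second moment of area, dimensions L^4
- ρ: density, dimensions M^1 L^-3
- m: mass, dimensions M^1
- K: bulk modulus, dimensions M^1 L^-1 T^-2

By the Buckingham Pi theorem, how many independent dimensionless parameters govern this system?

1

There are 4 variables and 3 base dimensions (M, L, T).
The dimension matrix has rank 3.
Independent dimensionless groups: 4 − 3 = 1.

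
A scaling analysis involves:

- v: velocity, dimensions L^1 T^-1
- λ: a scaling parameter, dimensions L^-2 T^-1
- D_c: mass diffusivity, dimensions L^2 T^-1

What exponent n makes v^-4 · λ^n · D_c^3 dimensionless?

Balance the L exponent: (-2)·n from λ, plus −4·(1) + 3·(2) = 2 from the rest, must sum to zero.
-2n + 2 = 0, so n = 1.

1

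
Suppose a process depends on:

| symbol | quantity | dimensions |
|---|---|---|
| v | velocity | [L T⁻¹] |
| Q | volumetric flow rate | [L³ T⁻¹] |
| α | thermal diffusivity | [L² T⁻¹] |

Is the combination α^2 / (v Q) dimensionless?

yes

Sum the exponent of each base dimension across the product:
  L: −[v]_L − [Q]_L + 2·[α]_L = −(1) − (3) + 2·(2) = 0
  T: −[v]_T − [Q]_T + 2·[α]_T = −(-1) − (-1) + 2·(-1) = 0
All base exponents vanish — dimensionless.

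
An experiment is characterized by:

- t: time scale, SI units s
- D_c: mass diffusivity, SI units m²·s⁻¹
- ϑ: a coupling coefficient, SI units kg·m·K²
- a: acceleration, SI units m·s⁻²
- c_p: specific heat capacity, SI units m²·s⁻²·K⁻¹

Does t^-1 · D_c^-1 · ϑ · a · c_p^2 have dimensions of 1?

no

Sum the exponent of each base dimension across the product:
  M: −[t]_M − [D_c]_M + [ϑ]_M + [a]_M + 2·[c_p]_M = −(0) − (0) + (1) + (0) + 2·(0) = 1
  L: −[t]_L − [D_c]_L + [ϑ]_L + [a]_L + 2·[c_p]_L = −(0) − (2) + (1) + (1) + 2·(2) = 4
  T: −[t]_T − [D_c]_T + [ϑ]_T + [a]_T + 2·[c_p]_T = −(1) − (-1) + (0) + (-2) + 2·(-2) = -6
  Θ: −[t]_Θ − [D_c]_Θ + [ϑ]_Θ + [a]_Θ + 2·[c_p]_Θ = −(0) − (0) + (2) + (0) + 2·(-1) = 0
Net dimensions [M L⁴ T⁻⁶] ≠ [1] — not dimensionless.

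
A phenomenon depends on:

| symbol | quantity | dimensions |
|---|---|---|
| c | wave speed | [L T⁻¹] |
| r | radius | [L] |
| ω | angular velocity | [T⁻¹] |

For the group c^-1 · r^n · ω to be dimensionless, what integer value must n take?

1

Balance the L exponent: (1)·n from r, plus −(1) + (0) = -1 from the rest, must sum to zero.
n − 1 = 0, so n = 1.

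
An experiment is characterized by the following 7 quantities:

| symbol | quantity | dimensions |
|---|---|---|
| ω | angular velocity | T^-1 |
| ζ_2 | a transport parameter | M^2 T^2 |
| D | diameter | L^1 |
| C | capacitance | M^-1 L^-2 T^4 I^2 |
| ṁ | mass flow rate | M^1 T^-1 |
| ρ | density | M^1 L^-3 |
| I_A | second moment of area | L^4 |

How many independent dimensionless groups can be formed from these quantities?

There are 7 variables and 4 base dimensions (M, L, T, I).
The dimension matrix has rank 4.
Independent dimensionless groups: 7 − 4 = 3.

3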